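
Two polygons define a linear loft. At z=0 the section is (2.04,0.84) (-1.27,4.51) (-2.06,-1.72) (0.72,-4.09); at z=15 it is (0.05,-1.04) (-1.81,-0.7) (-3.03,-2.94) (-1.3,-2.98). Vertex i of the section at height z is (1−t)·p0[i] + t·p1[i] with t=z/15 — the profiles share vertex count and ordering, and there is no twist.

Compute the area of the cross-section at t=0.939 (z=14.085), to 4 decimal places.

Area at t=0.939: 4.7702

Cross-section at t=0.939: each vertex is (1-t)·p0[i] + t·p1[i].
  v1: (1-0.939)·(2.04,0.84) + 0.939·(0.05,-1.04) = (0.1714,-0.9253)
  v2: (1-0.939)·(-1.27,4.51) + 0.939·(-1.81,-0.7) = (-1.7771,-0.3822)
  v3: (1-0.939)·(-2.06,-1.72) + 0.939·(-3.03,-2.94) = (-2.9708,-2.8656)
  v4: (1-0.939)·(0.72,-4.09) + 0.939·(-1.3,-2.98) = (-1.1768,-3.0477)
Shoelace sum Σ(x_i·y_{i+1} − x_{i+1}·y_i):
  i=1: 0.1714·-0.3822 − -1.7771·-0.9253 = -1.7099 (running -1.7099)
  i=2: -1.7771·-2.8656 − -2.9708·-0.3822 = +3.9569 (running +2.2470)
  i=3: -2.9708·-3.0477 − -1.1768·-2.8656 = +5.6821 (running +7.9291)
  i=4: -1.1768·-0.9253 − 0.1714·-3.0477 = +1.6112 (running +9.5403)
Area = |Σ|/2 = |9.5403|/2 = 4.7702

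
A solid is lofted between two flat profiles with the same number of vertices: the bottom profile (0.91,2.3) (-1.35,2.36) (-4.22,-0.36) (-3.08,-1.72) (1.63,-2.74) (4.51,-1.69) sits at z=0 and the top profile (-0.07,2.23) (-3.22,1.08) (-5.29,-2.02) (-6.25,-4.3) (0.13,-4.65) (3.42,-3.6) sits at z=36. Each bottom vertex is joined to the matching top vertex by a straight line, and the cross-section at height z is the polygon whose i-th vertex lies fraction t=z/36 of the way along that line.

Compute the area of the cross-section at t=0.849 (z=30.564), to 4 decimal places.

Area at t=0.849: 38.7808

Cross-section at t=0.849: each vertex is (1-t)·p0[i] + t·p1[i].
  v1: (1-0.849)·(0.91,2.3) + 0.849·(-0.07,2.23) = (0.0780,2.2406)
  v2: (1-0.849)·(-1.35,2.36) + 0.849·(-3.22,1.08) = (-2.9376,1.2733)
  v3: (1-0.849)·(-4.22,-0.36) + 0.849·(-5.29,-2.02) = (-5.1284,-1.7693)
  v4: (1-0.849)·(-3.08,-1.72) + 0.849·(-6.25,-4.3) = (-5.7713,-3.9104)
  v5: (1-0.849)·(1.63,-2.74) + 0.849·(0.13,-4.65) = (0.3565,-4.3616)
  v6: (1-0.849)·(4.51,-1.69) + 0.849·(3.42,-3.6) = (3.5846,-3.3116)
Shoelace sum Σ(x_i·y_{i+1} − x_{i+1}·y_i):
  i=1: 0.0780·1.2733 − -2.9376·2.2406 = +6.6813 (running +6.6813)
  i=2: -2.9376·-1.7693 − -5.1284·1.2733 = +11.7276 (running +18.4088)
  i=3: -5.1284·-3.9104 − -5.7713·-1.7693 = +9.8429 (running +28.2517)
  i=4: -5.7713·-4.3616 − 0.3565·-3.9104 = +26.5662 (running +54.8180)
  i=5: 0.3565·-3.3116 − 3.5846·-4.3616 = +14.4539 (running +69.2719)
  i=6: 3.5846·2.2406 − 0.0780·-3.3116 = +8.2898 (running +77.5617)
Area = |Σ|/2 = |77.5617|/2 = 38.7808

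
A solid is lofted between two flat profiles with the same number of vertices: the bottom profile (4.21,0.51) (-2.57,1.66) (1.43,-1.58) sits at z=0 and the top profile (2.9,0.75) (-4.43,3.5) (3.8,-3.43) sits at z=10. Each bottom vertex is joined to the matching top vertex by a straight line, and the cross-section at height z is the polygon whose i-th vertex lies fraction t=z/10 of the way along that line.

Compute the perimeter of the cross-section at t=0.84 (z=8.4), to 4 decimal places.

Perimeter at t=0.84: 21.3787

Cross-section at t=0.84: each vertex is (1-t)·p0[i] + t·p1[i].
  v1: (1-0.84)·(4.21,0.51) + 0.84·(2.9,0.75) = (3.1096,0.7116)
  v2: (1-0.84)·(-2.57,1.66) + 0.84·(-4.43,3.5) = (-4.1324,3.2056)
  v3: (1-0.84)·(1.43,-1.58) + 0.84·(3.8,-3.43) = (3.4208,-3.1340)
Perimeter = Σ |v_{i+1} − v_i|:
  edge 1→2: √(-7.2420² + 2.4940²) = 7.6594 (running 7.6594)
  edge 2→3: √(7.5532² + -6.3396²) = 9.8611 (running 17.5205)
  edge 3→1: √(-0.3112² + 3.8456²) = 3.8582 (running 21.3787)
Perimeter = 21.3787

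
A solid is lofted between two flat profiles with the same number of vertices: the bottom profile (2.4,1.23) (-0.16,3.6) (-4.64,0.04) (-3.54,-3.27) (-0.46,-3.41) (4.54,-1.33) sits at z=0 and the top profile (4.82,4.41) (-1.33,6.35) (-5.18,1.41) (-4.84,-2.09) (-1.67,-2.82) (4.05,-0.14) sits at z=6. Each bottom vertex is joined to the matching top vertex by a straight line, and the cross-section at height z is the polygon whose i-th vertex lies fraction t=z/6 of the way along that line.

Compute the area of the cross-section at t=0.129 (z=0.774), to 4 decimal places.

Cross-section at t=0.129: each vertex is (1-t)·p0[i] + t·p1[i].
  v1: (1-0.129)·(2.4,1.23) + 0.129·(4.82,4.41) = (2.7122,1.6402)
  v2: (1-0.129)·(-0.16,3.6) + 0.129·(-1.33,6.35) = (-0.3109,3.9548)
  v3: (1-0.129)·(-4.64,0.04) + 0.129·(-5.18,1.41) = (-4.7097,0.2167)
  v4: (1-0.129)·(-3.54,-3.27) + 0.129·(-4.84,-2.09) = (-3.7077,-3.1178)
  v5: (1-0.129)·(-0.46,-3.41) + 0.129·(-1.67,-2.82) = (-0.6161,-3.3339)
  v6: (1-0.129)·(4.54,-1.33) + 0.129·(4.05,-0.14) = (4.4768,-1.1765)
Shoelace sum Σ(x_i·y_{i+1} − x_{i+1}·y_i):
  i=1: 2.7122·3.9548 − -0.3109·1.6402 = +11.2360 (running +11.2360)
  i=2: -0.3109·0.2167 − -4.7097·3.9548 = +18.5581 (running +29.7941)
  i=3: -4.7097·-3.1178 − -3.7077·0.2167 = +15.4873 (running +45.2814)
  i=4: -3.7077·-3.3339 − -0.6161·-3.1178 = +10.4402 (running +55.7216)
  i=5: -0.6161·-1.1765 − 4.4768·-3.3339 = +15.6499 (running +71.3716)
  i=6: 4.4768·1.6402 − 2.7122·-1.1765 = +10.5338 (running +81.9053)
Area = |Σ|/2 = |81.9053|/2 = 40.9527

Area at t=0.129: 40.9527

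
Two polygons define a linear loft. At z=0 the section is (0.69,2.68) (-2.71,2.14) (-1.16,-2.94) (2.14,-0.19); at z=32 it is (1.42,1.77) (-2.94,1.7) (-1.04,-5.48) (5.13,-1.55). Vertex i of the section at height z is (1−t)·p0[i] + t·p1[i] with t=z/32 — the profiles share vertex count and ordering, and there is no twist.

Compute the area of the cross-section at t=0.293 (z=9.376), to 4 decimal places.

Cross-section at t=0.293: each vertex is (1-t)·p0[i] + t·p1[i].
  v1: (1-0.293)·(0.69,2.68) + 0.293·(1.42,1.77) = (0.9039,2.4134)
  v2: (1-0.293)·(-2.71,2.14) + 0.293·(-2.94,1.7) = (-2.7774,2.0111)
  v3: (1-0.293)·(-1.16,-2.94) + 0.293·(-1.04,-5.48) = (-1.1248,-3.6842)
  v4: (1-0.293)·(2.14,-0.19) + 0.293·(5.13,-1.55) = (3.0161,-0.5885)
Shoelace sum Σ(x_i·y_{i+1} − x_{i+1}·y_i):
  i=1: 0.9039·2.0111 − -2.7774·2.4134 = +8.5207 (running +8.5207)
  i=2: -2.7774·-3.6842 − -1.1248·2.0111 = +12.4947 (running +21.0153)
  i=3: -1.1248·-0.5885 − 3.0161·-3.6842 = +11.7738 (running +32.7891)
  i=4: 3.0161·2.4134 − 0.9039·-0.5885 = +7.8108 (running +40.5999)
Area = |Σ|/2 = |40.5999|/2 = 20.3000

Area at t=0.293: 20.3000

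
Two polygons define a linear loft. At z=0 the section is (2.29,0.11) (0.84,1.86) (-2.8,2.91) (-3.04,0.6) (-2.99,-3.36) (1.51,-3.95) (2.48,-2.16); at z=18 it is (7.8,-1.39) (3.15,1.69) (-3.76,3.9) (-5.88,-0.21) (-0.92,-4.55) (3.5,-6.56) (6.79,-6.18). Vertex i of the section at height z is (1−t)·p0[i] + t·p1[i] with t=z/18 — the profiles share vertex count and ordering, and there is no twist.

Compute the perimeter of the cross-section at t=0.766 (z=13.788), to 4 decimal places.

Cross-section at t=0.766: each vertex is (1-t)·p0[i] + t·p1[i].
  v1: (1-0.766)·(2.29,0.11) + 0.766·(7.8,-1.39) = (6.5107,-1.0390)
  v2: (1-0.766)·(0.84,1.86) + 0.766·(3.15,1.69) = (2.6095,1.7298)
  v3: (1-0.766)·(-2.8,2.91) + 0.766·(-3.76,3.9) = (-3.5354,3.6683)
  v4: (1-0.766)·(-3.04,0.6) + 0.766·(-5.88,-0.21) = (-5.2154,-0.0205)
  v5: (1-0.766)·(-2.99,-3.36) + 0.766·(-0.92,-4.55) = (-1.4044,-4.2715)
  v6: (1-0.766)·(1.51,-3.95) + 0.766·(3.5,-6.56) = (3.0343,-5.9493)
  v7: (1-0.766)·(2.48,-2.16) + 0.766·(6.79,-6.18) = (5.7815,-5.2393)
Perimeter = Σ |v_{i+1} − v_i|:
  edge 1→2: √(-3.9012² + 2.7688²) = 4.7839 (running 4.7839)
  edge 2→3: √(-6.1448² + 1.9386²) = 6.4434 (running 11.2272)
  edge 3→4: √(-1.6801² + -3.6888²) = 4.0534 (running 15.2806)
  edge 4→5: √(3.8111² + -4.2511²) = 5.7093 (running 20.9899)
  edge 5→6: √(4.4387² + -1.6777²) = 4.7452 (running 25.7351)
  edge 6→7: √(2.7471² + 0.7099²) = 2.8374 (running 28.5725)
  edge 7→1: √(0.7292² + 4.2003²) = 4.2631 (running 32.8356)
Perimeter = 32.8356

Perimeter at t=0.766: 32.8356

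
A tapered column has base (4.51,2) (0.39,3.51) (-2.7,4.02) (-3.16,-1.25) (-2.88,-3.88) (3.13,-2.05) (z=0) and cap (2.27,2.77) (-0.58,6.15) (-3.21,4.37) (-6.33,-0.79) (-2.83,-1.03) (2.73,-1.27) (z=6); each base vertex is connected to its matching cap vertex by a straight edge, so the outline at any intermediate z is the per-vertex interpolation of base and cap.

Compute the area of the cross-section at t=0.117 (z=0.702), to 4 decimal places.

Area at t=0.117: 42.6798

Cross-section at t=0.117: each vertex is (1-t)·p0[i] + t·p1[i].
  v1: (1-0.117)·(4.51,2) + 0.117·(2.27,2.77) = (4.2479,2.0901)
  v2: (1-0.117)·(0.39,3.51) + 0.117·(-0.58,6.15) = (0.2765,3.8189)
  v3: (1-0.117)·(-2.7,4.02) + 0.117·(-3.21,4.37) = (-2.7597,4.0610)
  v4: (1-0.117)·(-3.16,-1.25) + 0.117·(-6.33,-0.79) = (-3.5309,-1.1962)
  v5: (1-0.117)·(-2.88,-3.88) + 0.117·(-2.83,-1.03) = (-2.8742,-3.5465)
  v6: (1-0.117)·(3.13,-2.05) + 0.117·(2.73,-1.27) = (3.0832,-1.9587)
Shoelace sum Σ(x_i·y_{i+1} − x_{i+1}·y_i):
  i=1: 4.2479·3.8189 − 0.2765·2.0901 = +15.6444 (running +15.6444)
  i=2: 0.2765·4.0610 − -2.7597·3.8189 = +11.6617 (running +27.3061)
  i=3: -2.7597·-1.1962 − -3.5309·4.0610 = +17.6398 (running +44.9459)
  i=4: -3.5309·-3.5465 − -2.8742·-1.1962 = +9.0845 (running +54.0304)
  i=5: -2.8742·-1.9587 − 3.0832·-3.5465 = +16.5644 (running +70.5949)
  i=6: 3.0832·2.0901 − 4.2479·-1.9587 = +14.7647 (running +85.3596)
Area = |Σ|/2 = |85.3596|/2 = 42.6798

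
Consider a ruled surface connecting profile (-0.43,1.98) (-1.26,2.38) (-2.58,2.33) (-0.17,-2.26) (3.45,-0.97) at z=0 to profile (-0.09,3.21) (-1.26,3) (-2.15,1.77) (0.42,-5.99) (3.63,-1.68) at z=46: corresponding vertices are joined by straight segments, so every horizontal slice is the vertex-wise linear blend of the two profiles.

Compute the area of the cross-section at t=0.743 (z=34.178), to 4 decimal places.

Area at t=0.743: 22.8734

Cross-section at t=0.743: each vertex is (1-t)·p0[i] + t·p1[i].
  v1: (1-0.743)·(-0.43,1.98) + 0.743·(-0.09,3.21) = (-0.1774,2.8939)
  v2: (1-0.743)·(-1.26,2.38) + 0.743·(-1.26,3) = (-1.2600,2.8407)
  v3: (1-0.743)·(-2.58,2.33) + 0.743·(-2.15,1.77) = (-2.2605,1.9139)
  v4: (1-0.743)·(-0.17,-2.26) + 0.743·(0.42,-5.99) = (0.2684,-5.0314)
  v5: (1-0.743)·(3.45,-0.97) + 0.743·(3.63,-1.68) = (3.5837,-1.4975)
Shoelace sum Σ(x_i·y_{i+1} − x_{i+1}·y_i):
  i=1: -0.1774·2.8407 − -1.2600·2.8939 = +3.1424 (running +3.1424)
  i=2: -1.2600·1.9139 − -2.2605·2.8407 = +4.0098 (running +7.1522)
  i=3: -2.2605·-5.0314 − 0.2684·1.9139 = +10.8599 (running +18.0121)
  i=4: 0.2684·-1.4975 − 3.5837·-5.0314 = +17.6293 (running +35.6414)
  i=5: 3.5837·2.8939 − -0.1774·-1.4975 = +10.1053 (running +45.7467)
Area = |Σ|/2 = |45.7467|/2 = 22.8734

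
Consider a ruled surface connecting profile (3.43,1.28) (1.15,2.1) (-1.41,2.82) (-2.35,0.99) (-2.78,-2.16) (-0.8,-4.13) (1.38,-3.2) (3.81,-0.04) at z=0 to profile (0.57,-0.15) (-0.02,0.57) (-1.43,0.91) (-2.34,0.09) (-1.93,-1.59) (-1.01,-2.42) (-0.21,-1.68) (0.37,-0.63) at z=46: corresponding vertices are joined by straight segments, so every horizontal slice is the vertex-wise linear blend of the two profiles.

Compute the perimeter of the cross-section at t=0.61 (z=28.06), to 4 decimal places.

Perimeter at t=0.61: 13.6619

Cross-section at t=0.61: each vertex is (1-t)·p0[i] + t·p1[i].
  v1: (1-0.61)·(3.43,1.28) + 0.61·(0.57,-0.15) = (1.6854,0.4077)
  v2: (1-0.61)·(1.15,2.1) + 0.61·(-0.02,0.57) = (0.4363,1.1667)
  v3: (1-0.61)·(-1.41,2.82) + 0.61·(-1.43,0.91) = (-1.4222,1.6549)
  v4: (1-0.61)·(-2.35,0.99) + 0.61·(-2.34,0.09) = (-2.3439,0.4410)
  v5: (1-0.61)·(-2.78,-2.16) + 0.61·(-1.93,-1.59) = (-2.2615,-1.8123)
  v6: (1-0.61)·(-0.8,-4.13) + 0.61·(-1.01,-2.42) = (-0.9281,-3.0869)
  v7: (1-0.61)·(1.38,-3.2) + 0.61·(-0.21,-1.68) = (0.4101,-2.2728)
  v8: (1-0.61)·(3.81,-0.04) + 0.61·(0.37,-0.63) = (1.7116,-0.3999)
Perimeter = Σ |v_{i+1} − v_i|:
  edge 1→2: √(-1.2491² + 0.7590²) = 1.4616 (running 1.4616)
  edge 2→3: √(-1.8585² + 0.4882²) = 1.9216 (running 3.3832)
  edge 3→4: √(-0.9217² + -1.2139²) = 1.5242 (running 4.9073)
  edge 4→5: √(0.0824² + -2.2533²) = 2.2548 (running 7.1621)
  edge 5→6: √(1.3334² + -1.2746²) = 1.8446 (running 9.0067)
  edge 6→7: √(1.3382² + 0.8141²) = 1.5664 (running 10.5731)
  edge 7→8: √(1.3015² + 1.8729²) = 2.2807 (running 12.8538)
  edge 8→1: √(-0.0262² + 0.8076²) = 0.8080 (running 13.6619)
Perimeter = 13.6619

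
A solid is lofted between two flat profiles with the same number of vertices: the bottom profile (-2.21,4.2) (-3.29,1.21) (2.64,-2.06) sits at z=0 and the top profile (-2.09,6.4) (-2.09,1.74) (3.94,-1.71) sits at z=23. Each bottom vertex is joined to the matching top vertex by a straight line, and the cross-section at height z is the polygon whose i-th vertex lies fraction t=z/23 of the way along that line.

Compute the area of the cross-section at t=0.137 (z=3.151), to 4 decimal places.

Area at t=0.137: 11.1011

Cross-section at t=0.137: each vertex is (1-t)·p0[i] + t·p1[i].
  v1: (1-0.137)·(-2.21,4.2) + 0.137·(-2.09,6.4) = (-2.1936,4.5014)
  v2: (1-0.137)·(-3.29,1.21) + 0.137·(-2.09,1.74) = (-3.1256,1.2826)
  v3: (1-0.137)·(2.64,-2.06) + 0.137·(3.94,-1.71) = (2.8181,-2.0120)
Shoelace sum Σ(x_i·y_{i+1} − x_{i+1}·y_i):
  i=1: -2.1936·1.2826 − -3.1256·4.5014 = +11.2561 (running +11.2561)
  i=2: -3.1256·-2.0120 − 2.8181·1.2826 = +2.6743 (running +13.9304)
  i=3: 2.8181·4.5014 − -2.1936·-2.0120 = +8.2718 (running +22.2023)
Area = |Σ|/2 = |22.2023|/2 = 11.1011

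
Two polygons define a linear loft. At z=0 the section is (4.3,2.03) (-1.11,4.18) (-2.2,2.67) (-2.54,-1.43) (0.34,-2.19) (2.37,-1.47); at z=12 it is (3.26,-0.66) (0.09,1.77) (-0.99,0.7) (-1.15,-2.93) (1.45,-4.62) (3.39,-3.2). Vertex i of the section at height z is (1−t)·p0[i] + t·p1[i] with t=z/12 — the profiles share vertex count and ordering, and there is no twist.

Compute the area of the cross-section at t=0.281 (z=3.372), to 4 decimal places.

Area at t=0.281: 26.4293

Cross-section at t=0.281: each vertex is (1-t)·p0[i] + t·p1[i].
  v1: (1-0.281)·(4.3,2.03) + 0.281·(3.26,-0.66) = (4.0078,1.2741)
  v2: (1-0.281)·(-1.11,4.18) + 0.281·(0.09,1.77) = (-0.7728,3.5028)
  v3: (1-0.281)·(-2.2,2.67) + 0.281·(-0.99,0.7) = (-1.8600,2.1164)
  v4: (1-0.281)·(-2.54,-1.43) + 0.281·(-1.15,-2.93) = (-2.1494,-1.8515)
  v5: (1-0.281)·(0.34,-2.19) + 0.281·(1.45,-4.62) = (0.6519,-2.8728)
  v6: (1-0.281)·(2.37,-1.47) + 0.281·(3.39,-3.2) = (2.6566,-1.9561)
Shoelace sum Σ(x_i·y_{i+1} − x_{i+1}·y_i):
  i=1: 4.0078·3.5028 − -0.7728·1.2741 = +15.0230 (running +15.0230)
  i=2: -0.7728·2.1164 − -1.8600·3.5028 = +4.8796 (running +19.9026)
  i=3: -1.8600·-1.8515 − -2.1494·2.1164 = +7.9928 (running +27.8954)
  i=4: -2.1494·-2.8728 − 0.6519·-1.8515 = +7.3819 (running +35.2773)
  i=5: 0.6519·-1.9561 − 2.6566·-2.8728 = +6.3568 (running +41.6341)
  i=6: 2.6566·1.2741 − 4.0078·-1.9561 = +11.2245 (running +52.8586)
Area = |Σ|/2 = |52.8586|/2 = 26.4293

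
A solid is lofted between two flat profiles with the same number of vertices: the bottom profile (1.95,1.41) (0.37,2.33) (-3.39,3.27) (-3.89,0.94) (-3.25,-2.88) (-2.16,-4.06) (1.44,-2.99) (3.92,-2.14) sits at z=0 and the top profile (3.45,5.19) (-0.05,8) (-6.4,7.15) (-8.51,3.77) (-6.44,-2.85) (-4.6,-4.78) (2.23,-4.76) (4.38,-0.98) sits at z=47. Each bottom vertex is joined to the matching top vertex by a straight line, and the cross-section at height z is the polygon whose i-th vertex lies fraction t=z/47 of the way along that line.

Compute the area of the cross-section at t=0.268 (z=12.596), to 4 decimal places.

Cross-section at t=0.268: each vertex is (1-t)·p0[i] + t·p1[i].
  v1: (1-0.268)·(1.95,1.41) + 0.268·(3.45,5.19) = (2.3520,2.4230)
  v2: (1-0.268)·(0.37,2.33) + 0.268·(-0.05,8) = (0.2574,3.8496)
  v3: (1-0.268)·(-3.39,3.27) + 0.268·(-6.4,7.15) = (-4.1967,4.3098)
  v4: (1-0.268)·(-3.89,0.94) + 0.268·(-8.51,3.77) = (-5.1282,1.6984)
  v5: (1-0.268)·(-3.25,-2.88) + 0.268·(-6.44,-2.85) = (-4.1049,-2.8720)
  v6: (1-0.268)·(-2.16,-4.06) + 0.268·(-4.6,-4.78) = (-2.8139,-4.2530)
  v7: (1-0.268)·(1.44,-2.99) + 0.268·(2.23,-4.76) = (1.6517,-3.4644)
  v8: (1-0.268)·(3.92,-2.14) + 0.268·(4.38,-0.98) = (4.0433,-1.8291)
Shoelace sum Σ(x_i·y_{i+1} − x_{i+1}·y_i):
  i=1: 2.3520·3.8496 − 0.2574·2.4230 = +8.4304 (running +8.4304)
  i=2: 0.2574·4.3098 − -4.1967·3.8496 = +17.2649 (running +25.6953)
  i=3: -4.1967·1.6984 − -5.1282·4.3098 = +14.9737 (running +40.6690)
  i=4: -5.1282·-2.8720 − -4.1049·1.6984 = +21.6998 (running +62.3688)
  i=5: -4.1049·-4.2530 − -2.8139·-2.8720 = +9.3766 (running +71.7454)
  i=6: -2.8139·-3.4644 − 1.6517·-4.2530 = +16.7731 (running +88.5186)
  i=7: 1.6517·-1.8291 − 4.0433·-3.4644 = +10.9862 (running +99.5048)
  i=8: 4.0433·2.4230 − 2.3520·-1.8291 = +14.0991 (running +113.6039)
Area = |Σ|/2 = |113.6039|/2 = 56.8019

Area at t=0.268: 56.8019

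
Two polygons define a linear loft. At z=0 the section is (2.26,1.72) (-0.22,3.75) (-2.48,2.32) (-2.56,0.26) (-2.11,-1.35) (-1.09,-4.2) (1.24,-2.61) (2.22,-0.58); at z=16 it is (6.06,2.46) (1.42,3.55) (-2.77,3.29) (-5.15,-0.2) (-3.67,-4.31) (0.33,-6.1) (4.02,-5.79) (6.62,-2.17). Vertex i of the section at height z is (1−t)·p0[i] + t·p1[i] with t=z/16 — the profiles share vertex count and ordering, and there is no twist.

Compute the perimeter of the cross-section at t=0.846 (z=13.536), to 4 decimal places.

Cross-section at t=0.846: each vertex is (1-t)·p0[i] + t·p1[i].
  v1: (1-0.846)·(2.26,1.72) + 0.846·(6.06,2.46) = (5.4748,2.3460)
  v2: (1-0.846)·(-0.22,3.75) + 0.846·(1.42,3.55) = (1.1674,3.5808)
  v3: (1-0.846)·(-2.48,2.32) + 0.846·(-2.77,3.29) = (-2.7253,3.1406)
  v4: (1-0.846)·(-2.56,0.26) + 0.846·(-5.15,-0.2) = (-4.7511,-0.1292)
  v5: (1-0.846)·(-2.11,-1.35) + 0.846·(-3.67,-4.31) = (-3.4298,-3.8542)
  v6: (1-0.846)·(-1.09,-4.2) + 0.846·(0.33,-6.1) = (0.1113,-5.8074)
  v7: (1-0.846)·(1.24,-2.61) + 0.846·(4.02,-5.79) = (3.5919,-5.3003)
  v8: (1-0.846)·(2.22,-0.58) + 0.846·(6.62,-2.17) = (5.9424,-1.9251)
Perimeter = Σ |v_{i+1} − v_i|:
  edge 1→2: √(-4.3074² + 1.2348²) = 4.4808 (running 4.4808)
  edge 2→3: √(-3.8928² + -0.4402²) = 3.9176 (running 8.3984)
  edge 3→4: √(-2.0258² + -3.2698²) = 3.8465 (running 12.2449)
  edge 4→5: √(1.3214² + -3.7250²) = 3.9524 (running 16.1973)
  edge 5→6: √(3.5411² + -1.9532²) = 4.0441 (running 20.2414)
  edge 6→7: √(3.4806² + 0.5071²) = 3.5173 (running 23.7587)
  edge 7→8: √(2.3505² + 3.3751²) = 4.1130 (running 27.8717)
  edge 8→1: √(-0.4676² + 4.2712²) = 4.2967 (running 32.1684)
Perimeter = 32.1684

Perimeter at t=0.846: 32.1684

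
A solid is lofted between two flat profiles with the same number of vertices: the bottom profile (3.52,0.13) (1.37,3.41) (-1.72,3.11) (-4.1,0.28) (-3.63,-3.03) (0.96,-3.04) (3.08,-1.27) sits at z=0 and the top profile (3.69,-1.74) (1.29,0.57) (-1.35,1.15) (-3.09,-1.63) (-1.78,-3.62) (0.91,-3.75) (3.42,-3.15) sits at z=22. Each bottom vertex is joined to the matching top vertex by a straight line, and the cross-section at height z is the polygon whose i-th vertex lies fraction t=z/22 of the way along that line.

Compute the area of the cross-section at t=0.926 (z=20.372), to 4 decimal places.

Cross-section at t=0.926: each vertex is (1-t)·p0[i] + t·p1[i].
  v1: (1-0.926)·(3.52,0.13) + 0.926·(3.69,-1.74) = (3.6774,-1.6016)
  v2: (1-0.926)·(1.37,3.41) + 0.926·(1.29,0.57) = (1.2959,0.7802)
  v3: (1-0.926)·(-1.72,3.11) + 0.926·(-1.35,1.15) = (-1.3774,1.2950)
  v4: (1-0.926)·(-4.1,0.28) + 0.926·(-3.09,-1.63) = (-3.1647,-1.4887)
  v5: (1-0.926)·(-3.63,-3.03) + 0.926·(-1.78,-3.62) = (-1.9169,-3.5763)
  v6: (1-0.926)·(0.96,-3.04) + 0.926·(0.91,-3.75) = (0.9137,-3.6975)
  v7: (1-0.926)·(3.08,-1.27) + 0.926·(3.42,-3.15) = (3.3948,-3.0109)
Shoelace sum Σ(x_i·y_{i+1} − x_{i+1}·y_i):
  i=1: 3.6774·0.7802 − 1.2959·-1.6016 = +4.9445 (running +4.9445)
  i=2: 1.2959·1.2950 − -1.3774·0.7802 = +2.7528 (running +7.6974)
  i=3: -1.3774·-1.4887 − -3.1647·1.2950 = +6.1489 (running +13.8463)
  i=4: -3.1647·-3.5763 − -1.9169·-1.4887 = +8.4646 (running +22.3109)
  i=5: -1.9169·-3.6975 − 0.9137·-3.5763 = +10.3554 (running +32.6662)
  i=6: 0.9137·-3.0109 − 3.3948·-3.6975 = +9.8012 (running +42.4675)
  i=7: 3.3948·-1.6016 − 3.6774·-3.0109 = +5.6350 (running +48.1025)
Area = |Σ|/2 = |48.1025|/2 = 24.0513

Area at t=0.926: 24.0513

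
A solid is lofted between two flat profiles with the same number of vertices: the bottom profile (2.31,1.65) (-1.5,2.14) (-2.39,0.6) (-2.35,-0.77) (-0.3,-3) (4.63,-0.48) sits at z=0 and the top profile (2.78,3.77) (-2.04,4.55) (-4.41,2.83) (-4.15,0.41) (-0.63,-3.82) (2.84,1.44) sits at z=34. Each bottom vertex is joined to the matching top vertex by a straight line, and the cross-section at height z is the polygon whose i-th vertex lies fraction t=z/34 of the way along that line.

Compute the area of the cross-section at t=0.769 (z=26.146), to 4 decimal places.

Cross-section at t=0.769: each vertex is (1-t)·p0[i] + t·p1[i].
  v1: (1-0.769)·(2.31,1.65) + 0.769·(2.78,3.77) = (2.6714,3.2803)
  v2: (1-0.769)·(-1.5,2.14) + 0.769·(-2.04,4.55) = (-1.9153,3.9933)
  v3: (1-0.769)·(-2.39,0.6) + 0.769·(-4.41,2.83) = (-3.9434,2.3149)
  v4: (1-0.769)·(-2.35,-0.77) + 0.769·(-4.15,0.41) = (-3.7342,0.1374)
  v5: (1-0.769)·(-0.3,-3) + 0.769·(-0.63,-3.82) = (-0.5538,-3.6306)
  v6: (1-0.769)·(4.63,-0.48) + 0.769·(2.84,1.44) = (3.2535,0.9965)
Shoelace sum Σ(x_i·y_{i+1} − x_{i+1}·y_i):
  i=1: 2.6714·3.9933 − -1.9153·3.2803 = +16.9504 (running +16.9504)
  i=2: -1.9153·2.3149 − -3.9434·3.9933 = +11.3135 (running +28.2639)
  i=3: -3.9434·0.1374 − -3.7342·2.3149 = +8.1023 (running +36.3662)
  i=4: -3.7342·-3.6306 − -0.5538·0.1374 = +13.6334 (running +49.9996)
  i=5: -0.5538·0.9965 − 3.2535·-3.6306 = +11.2602 (running +61.2598)
  i=6: 3.2535·3.2803 − 2.6714·0.9965 = +8.0103 (running +69.2701)
Area = |Σ|/2 = |69.2701|/2 = 34.6351

Area at t=0.769: 34.6351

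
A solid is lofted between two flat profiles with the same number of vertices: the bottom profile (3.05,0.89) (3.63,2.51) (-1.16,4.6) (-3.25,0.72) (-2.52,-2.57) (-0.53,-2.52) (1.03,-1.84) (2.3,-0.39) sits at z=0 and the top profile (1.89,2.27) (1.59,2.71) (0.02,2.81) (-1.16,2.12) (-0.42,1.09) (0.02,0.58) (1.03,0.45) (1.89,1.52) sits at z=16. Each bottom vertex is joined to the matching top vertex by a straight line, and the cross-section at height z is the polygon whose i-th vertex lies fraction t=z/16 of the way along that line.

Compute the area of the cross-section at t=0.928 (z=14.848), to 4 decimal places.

Area at t=0.928: 6.1870

Cross-section at t=0.928: each vertex is (1-t)·p0[i] + t·p1[i].
  v1: (1-0.928)·(3.05,0.89) + 0.928·(1.89,2.27) = (1.9735,2.1706)
  v2: (1-0.928)·(3.63,2.51) + 0.928·(1.59,2.71) = (1.7369,2.6956)
  v3: (1-0.928)·(-1.16,4.6) + 0.928·(0.02,2.81) = (-0.0650,2.9389)
  v4: (1-0.928)·(-3.25,0.72) + 0.928·(-1.16,2.12) = (-1.3105,2.0192)
  v5: (1-0.928)·(-2.52,-2.57) + 0.928·(-0.42,1.09) = (-0.5712,0.8265)
  v6: (1-0.928)·(-0.53,-2.52) + 0.928·(0.02,0.58) = (-0.0196,0.3568)
  v7: (1-0.928)·(1.03,-1.84) + 0.928·(1.03,0.45) = (1.0300,0.2851)
  v8: (1-0.928)·(2.3,-0.39) + 0.928·(1.89,1.52) = (1.9195,1.3825)
Shoelace sum Σ(x_i·y_{i+1} − x_{i+1}·y_i):
  i=1: 1.9735·2.6956 − 1.7369·2.1706 = +1.5497 (running +1.5497)
  i=2: 1.7369·2.9389 − -0.0650·2.6956 = +5.2796 (running +6.8293)
  i=3: -0.0650·2.0192 − -1.3105·2.9389 = +3.7202 (running +10.5494)
  i=4: -1.3105·0.8265 − -0.5712·2.0192 = +0.0703 (running +10.6197)
  i=5: -0.5712·0.3568 − -0.0196·0.8265 = -0.1876 (running +10.4321)
  i=6: -0.0196·0.2851 − 1.0300·0.3568 = -0.3731 (running +10.0590)
  i=7: 1.0300·1.3825 − 1.9195·0.2851 = +0.8767 (running +10.9357)
  i=8: 1.9195·2.1706 − 1.9735·1.3825 = +1.4382 (running +12.3739)
Area = |Σ|/2 = |12.3739|/2 = 6.1870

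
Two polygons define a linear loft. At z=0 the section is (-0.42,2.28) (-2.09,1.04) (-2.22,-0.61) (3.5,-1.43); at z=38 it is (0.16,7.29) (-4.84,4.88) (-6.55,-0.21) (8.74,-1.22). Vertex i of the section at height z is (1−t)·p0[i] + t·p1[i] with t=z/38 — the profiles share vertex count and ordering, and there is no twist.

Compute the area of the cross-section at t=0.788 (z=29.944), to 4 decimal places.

Area at t=0.788: 53.8740

Cross-section at t=0.788: each vertex is (1-t)·p0[i] + t·p1[i].
  v1: (1-0.788)·(-0.42,2.28) + 0.788·(0.16,7.29) = (0.0370,6.2279)
  v2: (1-0.788)·(-2.09,1.04) + 0.788·(-4.84,4.88) = (-4.2570,4.0659)
  v3: (1-0.788)·(-2.22,-0.61) + 0.788·(-6.55,-0.21) = (-5.6320,-0.2948)
  v4: (1-0.788)·(3.5,-1.43) + 0.788·(8.74,-1.22) = (7.6291,-1.2645)
Shoelace sum Σ(x_i·y_{i+1} − x_{i+1}·y_i):
  i=1: 0.0370·4.0659 − -4.2570·6.2279 = +26.6627 (running +26.6627)
  i=2: -4.2570·-0.2948 − -5.6320·4.0659 = +24.1544 (running +50.8171)
  i=3: -5.6320·-1.2645 − 7.6291·-0.2948 = +9.3709 (running +60.1880)
  i=4: 7.6291·6.2279 − 0.0370·-1.2645 = +47.5601 (running +107.7480)
Area = |Σ|/2 = |107.7480|/2 = 53.8740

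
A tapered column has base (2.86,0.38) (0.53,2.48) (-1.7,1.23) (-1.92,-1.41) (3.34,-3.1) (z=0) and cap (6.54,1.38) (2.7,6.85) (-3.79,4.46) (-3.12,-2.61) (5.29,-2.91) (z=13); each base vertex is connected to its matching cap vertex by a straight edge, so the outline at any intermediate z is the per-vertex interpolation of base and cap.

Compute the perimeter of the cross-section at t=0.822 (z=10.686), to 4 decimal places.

Cross-section at t=0.822: each vertex is (1-t)·p0[i] + t·p1[i].
  v1: (1-0.822)·(2.86,0.38) + 0.822·(6.54,1.38) = (5.8850,1.2020)
  v2: (1-0.822)·(0.53,2.48) + 0.822·(2.7,6.85) = (2.3137,6.0721)
  v3: (1-0.822)·(-1.7,1.23) + 0.822·(-3.79,4.46) = (-3.4180,3.8851)
  v4: (1-0.822)·(-1.92,-1.41) + 0.822·(-3.12,-2.61) = (-2.9064,-2.3964)
  v5: (1-0.822)·(3.34,-3.1) + 0.822·(5.29,-2.91) = (4.9429,-2.9438)
Perimeter = Σ |v_{i+1} − v_i|:
  edge 1→2: √(-3.5712² + 4.8701²) = 6.0392 (running 6.0392)
  edge 2→3: √(-5.7317² + -2.1871²) = 6.1348 (running 12.1740)
  edge 3→4: √(0.5116² + -6.2815²) = 6.3023 (running 18.4763)
  edge 4→5: √(7.8493² + -0.5474²) = 7.8684 (running 26.3446)
  edge 5→1: √(0.9421² + 4.1458²) = 4.2515 (running 30.5961)
Perimeter = 30.5961

Perimeter at t=0.822: 30.5961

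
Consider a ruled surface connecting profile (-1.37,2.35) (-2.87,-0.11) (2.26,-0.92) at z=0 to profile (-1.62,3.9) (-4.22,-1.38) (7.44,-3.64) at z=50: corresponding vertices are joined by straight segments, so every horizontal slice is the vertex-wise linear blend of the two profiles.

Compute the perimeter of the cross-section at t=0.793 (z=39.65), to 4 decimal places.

Cross-section at t=0.793: each vertex is (1-t)·p0[i] + t·p1[i].
  v1: (1-0.793)·(-1.37,2.35) + 0.793·(-1.62,3.9) = (-1.5683,3.5792)
  v2: (1-0.793)·(-2.87,-0.11) + 0.793·(-4.22,-1.38) = (-3.9405,-1.1171)
  v3: (1-0.793)·(2.26,-0.92) + 0.793·(7.44,-3.64) = (6.3677,-3.0770)
Perimeter = Σ |v_{i+1} − v_i|:
  edge 1→2: √(-2.3723² + -4.6963²) = 5.2614 (running 5.2614)
  edge 2→3: √(10.3083² + -1.9599²) = 10.4929 (running 15.7544)
  edge 3→1: √(-7.9360² + 6.6561²) = 10.3578 (running 26.1122)
Perimeter = 26.1122

Perimeter at t=0.793: 26.1122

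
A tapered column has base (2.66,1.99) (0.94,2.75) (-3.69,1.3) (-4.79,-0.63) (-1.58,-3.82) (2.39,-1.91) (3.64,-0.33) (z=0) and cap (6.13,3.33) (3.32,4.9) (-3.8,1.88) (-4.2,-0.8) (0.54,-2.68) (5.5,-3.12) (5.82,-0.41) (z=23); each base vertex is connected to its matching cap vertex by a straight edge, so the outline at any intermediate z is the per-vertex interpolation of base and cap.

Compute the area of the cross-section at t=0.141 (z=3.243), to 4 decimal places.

Area at t=0.141: 37.5819

Cross-section at t=0.141: each vertex is (1-t)·p0[i] + t·p1[i].
  v1: (1-0.141)·(2.66,1.99) + 0.141·(6.13,3.33) = (3.1493,2.1789)
  v2: (1-0.141)·(0.94,2.75) + 0.141·(3.32,4.9) = (1.2756,3.0532)
  v3: (1-0.141)·(-3.69,1.3) + 0.141·(-3.8,1.88) = (-3.7055,1.3818)
  v4: (1-0.141)·(-4.79,-0.63) + 0.141·(-4.2,-0.8) = (-4.7068,-0.6540)
  v5: (1-0.141)·(-1.58,-3.82) + 0.141·(0.54,-2.68) = (-1.2811,-3.6593)
  v6: (1-0.141)·(2.39,-1.91) + 0.141·(5.5,-3.12) = (2.8285,-2.0806)
  v7: (1-0.141)·(3.64,-0.33) + 0.141·(5.82,-0.41) = (3.9474,-0.3413)
Shoelace sum Σ(x_i·y_{i+1} − x_{i+1}·y_i):
  i=1: 3.1493·3.0532 − 1.2756·2.1789 = +6.8358 (running +6.8358)
  i=2: 1.2756·1.3818 − -3.7055·3.0532 = +13.0760 (running +19.9118)
  i=3: -3.7055·-0.6540 − -4.7068·1.3818 = +8.9271 (running +28.8389)
  i=4: -4.7068·-3.6593 − -1.2811·-0.6540 = +16.3857 (running +45.2246)
  i=5: -1.2811·-2.0806 − 2.8285·-3.6593 = +13.0157 (running +58.2402)
  i=6: 2.8285·-0.3413 − 3.9474·-2.0806 = +7.2476 (running +65.4879)
  i=7: 3.9474·2.1789 − 3.1493·-0.3413 = +9.6759 (running +75.1638)
Area = |Σ|/2 = |75.1638|/2 = 37.5819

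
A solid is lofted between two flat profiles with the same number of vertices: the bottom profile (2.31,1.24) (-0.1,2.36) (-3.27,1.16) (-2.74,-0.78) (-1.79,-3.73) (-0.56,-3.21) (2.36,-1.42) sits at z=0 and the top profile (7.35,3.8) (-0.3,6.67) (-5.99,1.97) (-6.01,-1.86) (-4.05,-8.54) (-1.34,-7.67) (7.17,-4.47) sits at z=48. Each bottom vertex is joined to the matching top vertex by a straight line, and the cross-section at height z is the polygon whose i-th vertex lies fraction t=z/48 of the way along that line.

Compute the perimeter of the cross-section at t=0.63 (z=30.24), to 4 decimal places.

Cross-section at t=0.63: each vertex is (1-t)·p0[i] + t·p1[i].
  v1: (1-0.63)·(2.31,1.24) + 0.63·(7.35,3.8) = (5.4852,2.8528)
  v2: (1-0.63)·(-0.1,2.36) + 0.63·(-0.3,6.67) = (-0.2260,5.0753)
  v3: (1-0.63)·(-3.27,1.16) + 0.63·(-5.99,1.97) = (-4.9836,1.6703)
  v4: (1-0.63)·(-2.74,-0.78) + 0.63·(-6.01,-1.86) = (-4.8001,-1.4604)
  v5: (1-0.63)·(-1.79,-3.73) + 0.63·(-4.05,-8.54) = (-3.2138,-6.7603)
  v6: (1-0.63)·(-0.56,-3.21) + 0.63·(-1.34,-7.67) = (-1.0514,-6.0198)
  v7: (1-0.63)·(2.36,-1.42) + 0.63·(7.17,-4.47) = (5.3903,-3.3415)
Perimeter = Σ |v_{i+1} − v_i|:
  edge 1→2: √(-5.7112² + 2.2225²) = 6.1284 (running 6.1284)
  edge 2→3: √(-4.7576² + -3.4050²) = 5.8505 (running 11.9789)
  edge 3→4: √(0.1835² + -3.1307²) = 3.1361 (running 15.1150)
  edge 4→5: √(1.5863² + -5.2999²) = 5.5322 (running 20.6472)
  edge 5→6: √(2.1624² + 0.7405²) = 2.2857 (running 22.9329)
  edge 6→7: √(6.4417² + 2.6783²) = 6.9763 (running 29.9092)
  edge 7→1: √(0.0949² + 6.1943²) = 6.1950 (running 36.1042)
Perimeter = 36.1042

Perimeter at t=0.63: 36.1042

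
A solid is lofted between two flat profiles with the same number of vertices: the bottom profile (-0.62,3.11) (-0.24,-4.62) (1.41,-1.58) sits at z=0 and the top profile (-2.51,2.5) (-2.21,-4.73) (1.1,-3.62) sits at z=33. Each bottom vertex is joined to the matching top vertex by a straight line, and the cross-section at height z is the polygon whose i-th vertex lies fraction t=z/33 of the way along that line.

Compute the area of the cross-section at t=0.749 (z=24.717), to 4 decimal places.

Cross-section at t=0.749: each vertex is (1-t)·p0[i] + t·p1[i].
  v1: (1-0.749)·(-0.62,3.11) + 0.749·(-2.51,2.5) = (-2.0356,2.6531)
  v2: (1-0.749)·(-0.24,-4.62) + 0.749·(-2.21,-4.73) = (-1.7155,-4.7024)
  v3: (1-0.749)·(1.41,-1.58) + 0.749·(1.1,-3.62) = (1.1778,-3.1080)
Shoelace sum Σ(x_i·y_{i+1} − x_{i+1}·y_i):
  i=1: -2.0356·-4.7024 − -1.7155·2.6531 = +14.1237 (running +14.1237)
  i=2: -1.7155·-3.1080 − 1.1778·-4.7024 = +10.8703 (running +24.9940)
  i=3: 1.1778·2.6531 − -2.0356·-3.1080 = -3.2017 (running +21.7923)
Area = |Σ|/2 = |21.7923|/2 = 10.8962

Area at t=0.749: 10.8962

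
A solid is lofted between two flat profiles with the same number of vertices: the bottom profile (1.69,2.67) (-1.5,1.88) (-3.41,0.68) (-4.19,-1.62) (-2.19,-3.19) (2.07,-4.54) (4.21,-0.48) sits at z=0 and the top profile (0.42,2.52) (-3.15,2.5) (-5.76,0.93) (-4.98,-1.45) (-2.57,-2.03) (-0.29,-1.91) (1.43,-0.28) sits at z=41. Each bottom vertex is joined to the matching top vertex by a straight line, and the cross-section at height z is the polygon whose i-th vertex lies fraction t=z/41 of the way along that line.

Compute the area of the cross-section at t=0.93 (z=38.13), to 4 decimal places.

Cross-section at t=0.93: each vertex is (1-t)·p0[i] + t·p1[i].
  v1: (1-0.93)·(1.69,2.67) + 0.93·(0.42,2.52) = (0.5089,2.5305)
  v2: (1-0.93)·(-1.5,1.88) + 0.93·(-3.15,2.5) = (-3.0345,2.4566)
  v3: (1-0.93)·(-3.41,0.68) + 0.93·(-5.76,0.93) = (-5.5955,0.9125)
  v4: (1-0.93)·(-4.19,-1.62) + 0.93·(-4.98,-1.45) = (-4.9247,-1.4619)
  v5: (1-0.93)·(-2.19,-3.19) + 0.93·(-2.57,-2.03) = (-2.5434,-2.1112)
  v6: (1-0.93)·(2.07,-4.54) + 0.93·(-0.29,-1.91) = (-0.1248,-2.0941)
  v7: (1-0.93)·(4.21,-0.48) + 0.93·(1.43,-0.28) = (1.6246,-0.2940)
Shoelace sum Σ(x_i·y_{i+1} − x_{i+1}·y_i):
  i=1: 0.5089·2.4566 − -3.0345·2.5305 = +8.9290 (running +8.9290)
  i=2: -3.0345·0.9125 − -5.5955·2.4566 = +10.9769 (running +19.9059)
  i=3: -5.5955·-1.4619 − -4.9247·0.9125 = +12.6739 (running +32.5797)
  i=4: -4.9247·-2.1112 − -2.5434·-1.4619 = +6.6788 (running +39.2586)
  i=5: -2.5434·-2.0941 − -0.1248·-2.1112 = +5.0627 (running +44.3212)
  i=6: -0.1248·-0.2940 − 1.6246·-2.0941 = +3.4388 (running +47.7600)
  i=7: 1.6246·2.5305 − 0.5089·-0.2940 = +4.2607 (running +52.0207)
Area = |Σ|/2 = |52.0207|/2 = 26.0103

Area at t=0.93: 26.0103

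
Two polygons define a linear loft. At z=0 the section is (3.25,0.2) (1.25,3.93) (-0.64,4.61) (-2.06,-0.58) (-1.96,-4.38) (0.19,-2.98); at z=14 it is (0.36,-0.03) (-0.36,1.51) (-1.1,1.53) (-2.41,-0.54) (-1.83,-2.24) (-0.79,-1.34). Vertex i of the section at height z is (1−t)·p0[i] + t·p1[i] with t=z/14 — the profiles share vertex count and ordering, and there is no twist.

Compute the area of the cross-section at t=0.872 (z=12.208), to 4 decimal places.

Cross-section at t=0.872: each vertex is (1-t)·p0[i] + t·p1[i].
  v1: (1-0.872)·(3.25,0.2) + 0.872·(0.36,-0.03) = (0.7299,-0.0006)
  v2: (1-0.872)·(1.25,3.93) + 0.872·(-0.36,1.51) = (-0.1539,1.8198)
  v3: (1-0.872)·(-0.64,4.61) + 0.872·(-1.1,1.53) = (-1.0411,1.9242)
  v4: (1-0.872)·(-2.06,-0.58) + 0.872·(-2.41,-0.54) = (-2.3652,-0.5451)
  v5: (1-0.872)·(-1.96,-4.38) + 0.872·(-1.83,-2.24) = (-1.8466,-2.5139)
  v6: (1-0.872)·(0.19,-2.98) + 0.872·(-0.79,-1.34) = (-0.6646,-1.5499)
Shoelace sum Σ(x_i·y_{i+1} − x_{i+1}·y_i):
  i=1: 0.7299·1.8198 − -0.1539·-0.0006 = +1.3282 (running +1.3282)
  i=2: -0.1539·1.9242 − -1.0411·1.8198 = +1.5984 (running +2.9266)
  i=3: -1.0411·-0.5451 − -2.3652·1.9242 = +5.1187 (running +8.0454)
  i=4: -2.3652·-2.5139 − -1.8466·-0.5451 = +4.9393 (running +12.9846)
  i=5: -1.8466·-1.5499 − -0.6646·-2.5139 = +1.1915 (running +14.1761)
  i=6: -0.6646·-0.0006 − 0.7299·-1.5499 = +1.1317 (running +15.3078)
Area = |Σ|/2 = |15.3078|/2 = 7.6539

Area at t=0.872: 7.6539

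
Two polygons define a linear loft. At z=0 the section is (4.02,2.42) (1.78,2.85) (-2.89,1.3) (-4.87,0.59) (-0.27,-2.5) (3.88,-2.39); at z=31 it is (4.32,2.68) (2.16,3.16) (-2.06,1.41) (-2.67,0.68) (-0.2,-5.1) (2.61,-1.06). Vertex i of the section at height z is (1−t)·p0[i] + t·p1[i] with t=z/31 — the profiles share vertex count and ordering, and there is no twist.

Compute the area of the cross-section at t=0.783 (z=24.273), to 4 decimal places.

Cross-section at t=0.783: each vertex is (1-t)·p0[i] + t·p1[i].
  v1: (1-0.783)·(4.02,2.42) + 0.783·(4.32,2.68) = (4.2549,2.6236)
  v2: (1-0.783)·(1.78,2.85) + 0.783·(2.16,3.16) = (2.0775,3.0927)
  v3: (1-0.783)·(-2.89,1.3) + 0.783·(-2.06,1.41) = (-2.2401,1.3861)
  v4: (1-0.783)·(-4.87,0.59) + 0.783·(-2.67,0.68) = (-3.1474,0.6605)
  v5: (1-0.783)·(-0.27,-2.5) + 0.783·(-0.2,-5.1) = (-0.2152,-4.5358)
  v6: (1-0.783)·(3.88,-2.39) + 0.783·(2.61,-1.06) = (2.8856,-1.3486)
Shoelace sum Σ(x_i·y_{i+1} − x_{i+1}·y_i):
  i=1: 4.2549·3.0927 − 2.0775·2.6236 = +7.7087 (running +7.7087)
  i=2: 2.0775·1.3861 − -2.2401·3.0927 = +9.8078 (running +17.5165)
  i=3: -2.2401·0.6605 − -3.1474·1.3861 = +2.8832 (running +20.3996)
  i=4: -3.1474·-4.5358 − -0.2152·0.6605 = +14.4181 (running +34.8177)
  i=5: -0.2152·-1.3486 − 2.8856·-4.5358 = +13.3787 (running +48.1964)
  i=6: 2.8856·2.6236 − 4.2549·-1.3486 = +13.3088 (running +61.5052)
Area = |Σ|/2 = |61.5052|/2 = 30.7526

Area at t=0.783: 30.7526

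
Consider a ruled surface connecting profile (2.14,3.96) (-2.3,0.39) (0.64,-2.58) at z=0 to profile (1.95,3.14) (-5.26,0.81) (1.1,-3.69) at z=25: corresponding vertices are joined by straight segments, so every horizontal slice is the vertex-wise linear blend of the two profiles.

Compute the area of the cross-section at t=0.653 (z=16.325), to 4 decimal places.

Area at t=0.653: 19.5409

Cross-section at t=0.653: each vertex is (1-t)·p0[i] + t·p1[i].
  v1: (1-0.653)·(2.14,3.96) + 0.653·(1.95,3.14) = (2.0159,3.4245)
  v2: (1-0.653)·(-2.3,0.39) + 0.653·(-5.26,0.81) = (-4.2329,0.6643)
  v3: (1-0.653)·(0.64,-2.58) + 0.653·(1.1,-3.69) = (0.9404,-3.3048)
Shoelace sum Σ(x_i·y_{i+1} − x_{i+1}·y_i):
  i=1: 2.0159·0.6643 − -4.2329·3.4245 = +15.8348 (running +15.8348)
  i=2: -4.2329·-3.3048 − 0.9404·0.6643 = +13.3643 (running +29.1991)
  i=3: 0.9404·3.4245 − 2.0159·-3.3048 = +9.8827 (running +39.0817)
Area = |Σ|/2 = |39.0817|/2 = 19.5409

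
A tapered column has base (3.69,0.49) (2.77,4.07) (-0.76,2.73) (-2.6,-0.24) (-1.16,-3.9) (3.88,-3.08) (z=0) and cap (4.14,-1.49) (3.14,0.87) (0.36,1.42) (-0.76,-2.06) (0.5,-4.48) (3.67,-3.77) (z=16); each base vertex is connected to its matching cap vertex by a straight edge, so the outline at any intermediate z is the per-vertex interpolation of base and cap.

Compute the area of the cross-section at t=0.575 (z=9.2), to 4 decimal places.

Area at t=0.575: 27.1381

Cross-section at t=0.575: each vertex is (1-t)·p0[i] + t·p1[i].
  v1: (1-0.575)·(3.69,0.49) + 0.575·(4.14,-1.49) = (3.9487,-0.6485)
  v2: (1-0.575)·(2.77,4.07) + 0.575·(3.14,0.87) = (2.9828,2.2300)
  v3: (1-0.575)·(-0.76,2.73) + 0.575·(0.36,1.42) = (-0.1160,1.9768)
  v4: (1-0.575)·(-2.6,-0.24) + 0.575·(-0.76,-2.06) = (-1.5420,-1.2865)
  v5: (1-0.575)·(-1.16,-3.9) + 0.575·(0.5,-4.48) = (-0.2055,-4.2335)
  v6: (1-0.575)·(3.88,-3.08) + 0.575·(3.67,-3.77) = (3.7592,-3.4768)
Shoelace sum Σ(x_i·y_{i+1} − x_{i+1}·y_i):
  i=1: 3.9487·2.2300 − 2.9828·-0.6485 = +10.7400 (running +10.7400)
  i=2: 2.9828·1.9768 − -0.1160·2.2300 = +6.1548 (running +16.8949)
  i=3: -0.1160·-1.2865 − -1.5420·1.9768 = +3.1974 (running +20.0922)
  i=4: -1.5420·-4.2335 − -0.2055·-1.2865 = +6.2637 (running +26.3559)
  i=5: -0.2055·-3.4768 − 3.7592·-4.2335 = +16.6293 (running +42.9852)
  i=6: 3.7592·-0.6485 − 3.9487·-3.4768 = +11.2909 (running +54.2761)
Area = |Σ|/2 = |54.2761|/2 = 27.1381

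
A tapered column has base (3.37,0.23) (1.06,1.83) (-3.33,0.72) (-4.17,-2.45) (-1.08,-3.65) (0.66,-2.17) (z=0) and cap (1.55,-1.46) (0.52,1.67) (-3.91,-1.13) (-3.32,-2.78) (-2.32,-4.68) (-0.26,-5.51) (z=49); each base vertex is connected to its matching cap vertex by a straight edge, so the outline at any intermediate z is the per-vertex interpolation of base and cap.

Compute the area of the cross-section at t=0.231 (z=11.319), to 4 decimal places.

Area at t=0.231: 24.0991

Cross-section at t=0.231: each vertex is (1-t)·p0[i] + t·p1[i].
  v1: (1-0.231)·(3.37,0.23) + 0.231·(1.55,-1.46) = (2.9496,-0.1604)
  v2: (1-0.231)·(1.06,1.83) + 0.231·(0.52,1.67) = (0.9353,1.7930)
  v3: (1-0.231)·(-3.33,0.72) + 0.231·(-3.91,-1.13) = (-3.4640,0.2926)
  v4: (1-0.231)·(-4.17,-2.45) + 0.231·(-3.32,-2.78) = (-3.9737,-2.5262)
  v5: (1-0.231)·(-1.08,-3.65) + 0.231·(-2.32,-4.68) = (-1.3664,-3.8879)
  v6: (1-0.231)·(0.66,-2.17) + 0.231·(-0.26,-5.51) = (0.4475,-2.9415)
Shoelace sum Σ(x_i·y_{i+1} − x_{i+1}·y_i):
  i=1: 2.9496·1.7930 − 0.9353·-0.1604 = +5.4387 (running +5.4387)
  i=2: 0.9353·0.2926 − -3.4640·1.7930 = +6.4848 (running +11.9235)
  i=3: -3.4640·-2.5262 − -3.9737·0.2926 = +9.9137 (running +21.8372)
  i=4: -3.9737·-3.8879 − -1.3664·-2.5262 = +11.9973 (running +33.8345)
  i=5: -1.3664·-2.9415 − 0.4475·-3.8879 = +5.7592 (running +39.5937)
  i=6: 0.4475·-0.1604 − 2.9496·-2.9415 = +8.6045 (running +48.1983)
Area = |Σ|/2 = |48.1983|/2 = 24.0991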